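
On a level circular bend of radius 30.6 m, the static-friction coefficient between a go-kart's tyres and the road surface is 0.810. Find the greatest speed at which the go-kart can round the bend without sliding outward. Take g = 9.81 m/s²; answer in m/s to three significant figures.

The only inward force on a level bend is static friction, so at the limit f_s = μ_s N = μ_s m g = m v²/r.
Mass cancels: v_max = √(μ_s g r) = √(0.810 × 9.81 × 30.6) = √243.2 = 15.59 m/s.

15.6 m/s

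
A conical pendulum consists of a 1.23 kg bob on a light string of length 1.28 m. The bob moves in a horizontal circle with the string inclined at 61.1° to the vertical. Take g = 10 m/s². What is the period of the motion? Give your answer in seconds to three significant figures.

1.56 s

r = L sinθ = 1.121 m. From T sinθ = mω²r and T cosθ = mg: tanθ = ω²r/g, so ω² = g tanθ / r = g/(L cosθ).
ω = √(g/(L cosθ)) = √(10.0/(1.28 × 0.4833)) = √16.17 = 4.021 rad/s.
Period = 2π/ω = 1.563 s.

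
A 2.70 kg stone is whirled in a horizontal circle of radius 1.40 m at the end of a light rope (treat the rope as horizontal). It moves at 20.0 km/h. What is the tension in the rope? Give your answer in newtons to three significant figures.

v = 20.0 km/h = 20.0/3.6 = 5.556 m/s.
The tension is the only horizontal force, so it supplies the full centripetal force: T = m v²/r = 2.70 × (5.556)²/1.40 = 2.70 × 30.86/1.40 = 59.52 N.

59.5 N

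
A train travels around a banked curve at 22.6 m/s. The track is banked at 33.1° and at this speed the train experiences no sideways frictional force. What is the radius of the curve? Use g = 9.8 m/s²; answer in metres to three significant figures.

Frictionless banking: tanθ = v²/(rg), so r = v²/(g tanθ).
r = (22.6)²/(9.8 × tan 33.1°) = 510.8/(9.8 × 0.6519) = 510.8/6.389 = 79.95 m.

79.9 m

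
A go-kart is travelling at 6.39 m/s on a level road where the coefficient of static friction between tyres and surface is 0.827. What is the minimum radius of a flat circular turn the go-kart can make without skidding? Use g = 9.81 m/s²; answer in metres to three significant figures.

5.03 m

At the limit, μ_s m g = m v²/r, so r_min = v²/(μ_s g) = (6.39)²/(0.827 × 9.81) = 40.83/8.113 = 5.033 m.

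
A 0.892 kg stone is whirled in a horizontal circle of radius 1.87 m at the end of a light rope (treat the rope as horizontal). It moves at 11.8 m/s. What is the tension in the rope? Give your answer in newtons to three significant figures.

The tension is the only horizontal force, so it supplies the full centripetal force: T = m v²/r = 0.892 × (11.80)²/1.87 = 0.892 × 139.2/1.87 = 66.42 N.

66.4 N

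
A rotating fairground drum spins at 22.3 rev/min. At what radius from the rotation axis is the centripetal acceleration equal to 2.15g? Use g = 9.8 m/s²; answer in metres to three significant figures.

3.86 m

ω = 22.3 rev/min × 2π/60 = 2.335 rad/s.
a_c = ω²r = 2.15g ⇒ r = 2.15 × 9.8 / (2.335)² = 21.07/5.453 = 3.864 m.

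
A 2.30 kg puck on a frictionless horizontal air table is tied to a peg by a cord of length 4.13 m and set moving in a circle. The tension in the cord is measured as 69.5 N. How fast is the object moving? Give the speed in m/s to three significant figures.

T = m v²/r ⇒ v = √(T r / m) = √(69.5 × 4.13 / 2.30) = √124.8 = 11.17 m/s.

11.2 m/s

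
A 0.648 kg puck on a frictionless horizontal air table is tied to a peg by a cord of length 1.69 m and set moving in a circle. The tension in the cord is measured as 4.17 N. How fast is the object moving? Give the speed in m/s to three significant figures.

T = m v²/r ⇒ v = √(T r / m) = √(4.17 × 1.69 / 0.648) = √10.88 = 3.298 m/s.

3.30 m/s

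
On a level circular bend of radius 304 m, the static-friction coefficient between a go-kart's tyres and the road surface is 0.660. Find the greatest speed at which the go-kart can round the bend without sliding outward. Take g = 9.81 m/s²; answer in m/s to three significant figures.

44.4 m/s

Friction provides the centripetal force on a flat curve. At maximum speed it is at its limiting value: μ_s m g = m v²/r.
Mass cancels: v_max = √(μ_s g r) = √(0.660 × 9.81 × 304) = √1968 = 44.37 m/s.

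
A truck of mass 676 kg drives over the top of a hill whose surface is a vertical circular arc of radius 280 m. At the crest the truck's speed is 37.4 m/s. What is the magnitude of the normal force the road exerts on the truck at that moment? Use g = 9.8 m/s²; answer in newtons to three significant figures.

3250 N

At the crest the centripetal acceleration points downward (toward the centre of the arc), so mg − N = mv²/r.
N = m(g − v²/r) = 676 × (9.8 − (37.4)²/280) = 676 × (9.8 − 4.996) = 676 × 4.804 = 3248 N.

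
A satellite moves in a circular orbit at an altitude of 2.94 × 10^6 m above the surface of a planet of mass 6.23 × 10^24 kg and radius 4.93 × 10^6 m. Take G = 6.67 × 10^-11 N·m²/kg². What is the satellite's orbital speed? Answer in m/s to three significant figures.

7270 m/s

Orbital radius r = R + h = 4.93 × 10^6 + 2.94 × 10^6 = 7.870 × 10^6 m.
Gravity supplies the centripetal force: G M m / r² = m v² / r, so v = √(GM/r).
v = √(6.67 × 10^-11 × 6.23 × 10^24 / 7.870 × 10^6) = √(5.280 × 10^7) = 7266 m/s.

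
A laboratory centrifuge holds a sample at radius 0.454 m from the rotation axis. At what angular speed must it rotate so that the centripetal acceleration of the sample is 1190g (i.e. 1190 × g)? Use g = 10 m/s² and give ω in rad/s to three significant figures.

162 rad/s

Centripetal acceleration a_c = ω²r. Setting ω²r = 1190g:
ω = √(1190g / r) = √(1190 × 10.0 / 0.454) = √26210 = 161.9 rad/s.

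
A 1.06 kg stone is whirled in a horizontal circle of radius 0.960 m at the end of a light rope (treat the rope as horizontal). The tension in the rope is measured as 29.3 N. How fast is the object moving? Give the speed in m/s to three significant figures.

T = m v²/r ⇒ v = √(T r / m) = √(29.3 × 0.960 / 1.06) = √26.54 = 5.151 m/s.

5.15 m/s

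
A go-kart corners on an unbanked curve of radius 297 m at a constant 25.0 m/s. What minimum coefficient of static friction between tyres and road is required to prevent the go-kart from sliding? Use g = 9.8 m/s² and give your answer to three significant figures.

0.215

Friction provides the centripetal force: μ_s m g = m v²/r, so μ_s = v²/(g r) = (25.00)²/(9.8 × 297) = 625.0/2911 = 0.2147.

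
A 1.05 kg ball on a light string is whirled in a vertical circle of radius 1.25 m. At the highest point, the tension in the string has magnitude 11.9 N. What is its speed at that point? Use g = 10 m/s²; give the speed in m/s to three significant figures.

5.16 m/s

At the top, T + mg = mv²/r, so v = √(r(T/m + g)) = √(1.25 × (11.9/1.05 + 10.0)) = √(1.25 × 21.33) = √26.67 = 5.164 m/s.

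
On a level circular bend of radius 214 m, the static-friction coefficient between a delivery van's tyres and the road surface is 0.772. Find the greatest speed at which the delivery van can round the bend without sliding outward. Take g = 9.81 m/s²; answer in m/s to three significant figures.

The only inward force on a level bend is static friction, so at the limit f_s = μ_s N = μ_s m g = m v²/r.
Mass cancels: v_max = √(μ_s g r) = √(0.772 × 9.81 × 214) = √1621 = 40.26 m/s.

40.3 m/s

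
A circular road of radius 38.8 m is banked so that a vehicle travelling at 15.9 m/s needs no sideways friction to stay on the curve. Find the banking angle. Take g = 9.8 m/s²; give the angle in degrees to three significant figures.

33.6°

For a frictionless banked turn: horizontally N sinθ = mv²/r and vertically N cosθ = mg.
Dividing: tanθ = v²/(r g) = (15.9)²/(38.8 × 9.8) = 252.8/380.2 = 0.6649.
θ = arctan(0.6649) = 33.62°.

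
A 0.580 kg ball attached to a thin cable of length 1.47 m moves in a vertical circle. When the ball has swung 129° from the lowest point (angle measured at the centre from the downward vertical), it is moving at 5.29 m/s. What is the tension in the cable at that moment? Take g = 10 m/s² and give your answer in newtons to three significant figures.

Take the radial direction toward the centre of the circle as positive. The component of the weight along the string toward the centre is −mg cos φ (φ measured from the bottom), so Newton's second law along the string gives T − mg cos φ = m v²/r.
cos 129° = -0.6293, so T = m(v²/r + g cos φ) = 0.580 × ((5.29)²/1.47 + 10.0 × -0.6293) = 0.580 × (19.04 + (-6.293)) = 0.580 × 12.74 = 7.391 N.

7.39 N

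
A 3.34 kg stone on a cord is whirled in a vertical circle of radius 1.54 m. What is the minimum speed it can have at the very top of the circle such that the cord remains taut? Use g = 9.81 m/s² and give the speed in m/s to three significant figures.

At the highest point the centre is directly below, so both the weight and T act inward: T + mg = mv²/r.
At minimum speed T → 0, so mg = mv_min²/r ⇒ v_min = √(g r) = √(9.81 × 1.54) = 3.887 m/s.

3.89 m/s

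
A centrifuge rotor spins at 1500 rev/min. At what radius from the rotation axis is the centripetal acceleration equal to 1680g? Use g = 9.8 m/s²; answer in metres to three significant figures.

ω = 1500 rev/min × 2π/60 = 157.1 rad/s.
a_c = ω²r = 1680g ⇒ r = 1680 × 9.8 / (157.1)² = 16460/24670 = 0.6673 m.

0.667 m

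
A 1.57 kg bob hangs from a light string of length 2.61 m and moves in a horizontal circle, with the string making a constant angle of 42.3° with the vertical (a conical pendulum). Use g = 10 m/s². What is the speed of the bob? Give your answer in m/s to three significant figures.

4.00 m/s

The radius of the circle is r = L sinθ = 2.61 × sin 42.3° = 1.757 m.
Horizontally T sinθ = mv²/r and vertically T cosθ = mg, so tanθ = v²/(rg).
v = √(r g tanθ) = √(1.757 × 10.0 × 0.9099) = √15.98 = 3.998 m/s.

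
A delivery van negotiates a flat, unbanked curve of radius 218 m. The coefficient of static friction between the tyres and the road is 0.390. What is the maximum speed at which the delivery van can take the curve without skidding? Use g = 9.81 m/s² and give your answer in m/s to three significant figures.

Friction provides the centripetal force on a flat curve. At maximum speed it is at its limiting value: μ_s m g = m v²/r.
Mass cancels: v_max = √(μ_s g r) = √(0.390 × 9.81 × 218) = √834.0 = 28.88 m/s.

28.9 m/s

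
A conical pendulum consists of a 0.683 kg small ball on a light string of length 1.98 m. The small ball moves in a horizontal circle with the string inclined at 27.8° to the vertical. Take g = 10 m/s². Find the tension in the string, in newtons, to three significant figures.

Vertically the bob has no acceleration, so T cosθ = mg.
T = mg/cosθ = 0.683 × 10.0 / cos 27.8° = 6.830/0.8846 = 7.721 N.

7.72 N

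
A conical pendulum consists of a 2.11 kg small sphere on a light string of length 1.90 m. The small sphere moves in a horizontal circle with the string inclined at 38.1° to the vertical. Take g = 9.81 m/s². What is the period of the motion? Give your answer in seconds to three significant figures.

2.45 s

r = L sinθ = 1.172 m. From T sinθ = mω²r and T cosθ = mg: tanθ = ω²r/g, so ω² = g tanθ / r = g/(L cosθ).
ω = √(g/(L cosθ)) = √(9.81/(1.90 × 0.7869)) = √6.561 = 2.561 rad/s.
Period = 2π/ω = 2.453 s.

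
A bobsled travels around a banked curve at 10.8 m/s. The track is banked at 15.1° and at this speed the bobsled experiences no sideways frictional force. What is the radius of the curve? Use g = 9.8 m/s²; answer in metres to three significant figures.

Frictionless banking: tanθ = v²/(rg), so r = v²/(g tanθ).
r = (10.8)²/(9.8 × tan 15.1°) = 116.6/(9.8 × 0.2698) = 116.6/2.644 = 44.11 m.

44.1 m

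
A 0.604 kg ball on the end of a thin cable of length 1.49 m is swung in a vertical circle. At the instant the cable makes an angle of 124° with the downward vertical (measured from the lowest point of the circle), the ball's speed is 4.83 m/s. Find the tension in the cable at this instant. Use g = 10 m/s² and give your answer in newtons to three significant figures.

6.08 N

Take the radial direction toward the centre of the circle as positive. The component of the weight along the string toward the centre is −mg cos φ (φ measured from the bottom), so Newton's second law along the string gives T − mg cos φ = m v²/r.
cos 124° = -0.5592, so T = m(v²/r + g cos φ) = 0.604 × ((4.83)²/1.49 + 10.0 × -0.5592) = 0.604 × (15.66 + (-5.592)) = 0.604 × 10.07 = 6.079 N.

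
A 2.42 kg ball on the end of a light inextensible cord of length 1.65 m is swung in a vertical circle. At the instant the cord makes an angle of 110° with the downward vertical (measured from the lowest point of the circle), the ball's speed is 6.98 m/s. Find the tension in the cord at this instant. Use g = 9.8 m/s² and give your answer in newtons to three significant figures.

Take the radial direction toward the centre of the circle as positive. The component of the weight along the string toward the centre is −mg cos φ (φ measured from the bottom), so Newton's second law along the string gives T − mg cos φ = m v²/r.
cos 110° = -0.3420, so T = m(v²/r + g cos φ) = 2.42 × ((6.98)²/1.65 + 9.8 × -0.3420) = 2.42 × (29.53 + (-3.352)) = 2.42 × 26.18 = 63.35 N.

63.3 N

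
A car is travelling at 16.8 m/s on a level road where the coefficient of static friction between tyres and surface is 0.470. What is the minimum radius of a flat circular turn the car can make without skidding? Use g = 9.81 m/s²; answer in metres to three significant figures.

61.2 m

At the limit, μ_s m g = m v²/r, so r_min = v²/(μ_s g) = (16.8)²/(0.470 × 9.81) = 282.2/4.611 = 61.21 m.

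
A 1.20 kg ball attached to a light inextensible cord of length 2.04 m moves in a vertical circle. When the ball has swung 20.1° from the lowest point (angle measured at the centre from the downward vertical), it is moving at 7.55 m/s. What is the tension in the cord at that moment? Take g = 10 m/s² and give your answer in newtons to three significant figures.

44.8 N

Take the radial direction toward the centre of the circle as positive. The component of the weight along the string toward the centre is −mg cos φ (φ measured from the bottom), so Newton's second law along the string gives T − mg cos φ = m v²/r.
cos 20.1° = 0.9391, so T = m(v²/r + g cos φ) = 1.20 × ((7.55)²/2.04 + 10.0 × 0.9391) = 1.20 × (27.94 + (9.391)) = 1.20 × 37.33 = 44.80 N.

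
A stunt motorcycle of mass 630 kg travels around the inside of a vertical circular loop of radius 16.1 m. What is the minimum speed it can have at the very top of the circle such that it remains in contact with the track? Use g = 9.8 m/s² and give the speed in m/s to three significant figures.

At the highest point the centre is directly below, so both the weight and N act inward: N + mg = mv²/r.
At minimum speed N → 0, so mg = mv_min²/r ⇒ v_min = √(g r) = √(9.8 × 16.1) = 12.56 m/s.

12.6 m/s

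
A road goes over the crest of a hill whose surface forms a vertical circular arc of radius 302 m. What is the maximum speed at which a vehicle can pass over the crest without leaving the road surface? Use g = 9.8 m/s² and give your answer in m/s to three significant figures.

At the crest the centre of the circle is below the vehicle, so the net downward (centripetal) force is mg − N = mv²/r.
The vehicle leaves the road when N → 0, giving v_max = √(g r) = √(9.8 × 302) = 54.40 m/s.

54.4 m/s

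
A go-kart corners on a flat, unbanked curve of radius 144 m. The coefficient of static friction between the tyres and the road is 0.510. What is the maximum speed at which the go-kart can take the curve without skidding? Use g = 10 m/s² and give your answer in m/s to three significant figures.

27.1 m/s

Friction provides the centripetal force on a flat curve. At maximum speed it is at its limiting value: μ_s m g = m v²/r.
Mass cancels: v_max = √(μ_s g r) = √(0.510 × 10.0 × 144) = √734.4 = 27.10 m/s.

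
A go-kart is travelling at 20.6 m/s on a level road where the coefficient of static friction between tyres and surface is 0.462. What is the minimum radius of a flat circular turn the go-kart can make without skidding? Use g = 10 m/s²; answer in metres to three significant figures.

91.9 m

At the limit, μ_s m g = m v²/r, so r_min = v²/(μ_s g) = (20.6)²/(0.462 × 10.0) = 424.4/4.620 = 91.85 m.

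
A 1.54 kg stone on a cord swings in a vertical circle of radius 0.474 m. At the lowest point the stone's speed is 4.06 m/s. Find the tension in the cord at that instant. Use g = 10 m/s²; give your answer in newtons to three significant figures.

At the lowest point, T points up (toward the centre) and the weight mg points down (away from the centre), so the net inward force is T − mg = mv²/r.
T = m(v²/r + g) = 1.54 × ((4.06)²/0.474 + 10.0) = 1.54 × (34.78 + 10.0) = 1.54 × 44.78 = 68.95 N.

69.0 N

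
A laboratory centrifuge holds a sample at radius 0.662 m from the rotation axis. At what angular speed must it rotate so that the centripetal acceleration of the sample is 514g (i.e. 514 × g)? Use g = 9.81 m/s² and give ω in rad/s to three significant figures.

87.3 rad/s

Centripetal acceleration a_c = ω²r. Setting ω²r = 514g:
ω = √(514g / r) = √(514 × 9.81 / 0.662) = √7617 = 87.27 rad/s.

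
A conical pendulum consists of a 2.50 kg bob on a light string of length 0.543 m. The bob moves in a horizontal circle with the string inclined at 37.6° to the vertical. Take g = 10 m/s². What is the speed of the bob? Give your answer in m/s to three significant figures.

1.60 m/s

The radius of the circle is r = L sinθ = 0.543 × sin 37.6° = 0.3313 m.
Horizontally T sinθ = mv²/r and vertically T cosθ = mg, so tanθ = v²/(rg).
v = √(r g tanθ) = √(0.3313 × 10.0 × 0.7701) = √2.551 = 1.597 m/s.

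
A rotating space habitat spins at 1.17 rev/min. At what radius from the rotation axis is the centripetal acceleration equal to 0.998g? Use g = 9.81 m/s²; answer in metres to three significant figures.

652 m

ω = 1.17 rev/min × 2π/60 = 0.1225 rad/s.
a_c = ω²r = 0.998g ⇒ r = 0.998 × 9.81 / (0.1225)² = 9.790/0.01501 = 652.2 m.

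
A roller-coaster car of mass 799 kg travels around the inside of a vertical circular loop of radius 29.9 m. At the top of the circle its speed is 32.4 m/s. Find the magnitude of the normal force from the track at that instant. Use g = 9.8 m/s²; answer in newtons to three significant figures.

20200 N

At the top, both N and the weight mg point inward (toward the centre), so N + mg = mv²/r.
N = m(v²/r − g) = 799 × ((32.4)²/29.9 − 9.8) = 799 × (35.11 − 9.8) = 799 × 25.31 = 20220 N.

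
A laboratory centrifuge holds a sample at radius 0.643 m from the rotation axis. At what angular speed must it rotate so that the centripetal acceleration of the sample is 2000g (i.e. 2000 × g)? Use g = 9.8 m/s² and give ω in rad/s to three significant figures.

Centripetal acceleration a_c = ω²r. Setting ω²r = 2000g:
ω = √(2000g / r) = √(2000 × 9.8 / 0.643) = √30480 = 174.6 rad/s.

175 rad/s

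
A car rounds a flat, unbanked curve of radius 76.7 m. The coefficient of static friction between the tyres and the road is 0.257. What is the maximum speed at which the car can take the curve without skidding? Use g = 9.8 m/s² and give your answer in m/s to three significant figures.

13.9 m/s

The only inward force on a level bend is static friction, so at the limit f_s = μ_s N = μ_s m g = m v²/r.
Mass cancels: v_max = √(μ_s g r) = √(0.257 × 9.8 × 76.7) = √193.2 = 13.90 m/s.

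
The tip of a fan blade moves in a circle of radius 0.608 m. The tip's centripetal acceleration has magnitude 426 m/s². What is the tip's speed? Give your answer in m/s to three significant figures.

16.1 m/s

a_c = v²/r ⇒ v = √(a_c · r) = √(426 × 0.608) = √259.0 = 16.09 m/s.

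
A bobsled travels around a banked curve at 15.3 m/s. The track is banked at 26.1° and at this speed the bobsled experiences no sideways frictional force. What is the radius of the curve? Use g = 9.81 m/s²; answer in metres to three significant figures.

Frictionless banking: tanθ = v²/(rg), so r = v²/(g tanθ).
r = (15.3)²/(9.81 × tan 26.1°) = 234.1/(9.81 × 0.4899) = 234.1/4.806 = 48.71 m.

48.7 m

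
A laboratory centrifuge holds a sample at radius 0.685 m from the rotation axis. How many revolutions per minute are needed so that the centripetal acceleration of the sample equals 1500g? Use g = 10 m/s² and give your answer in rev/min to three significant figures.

Require ω²r = 1500g, so ω = √(1500 × 10.0/0.685) = 148.0 rad/s.
In rev/min: ω × 60/(2π) = 148.0 × 60/(2π) = 1413 rev/min.

1410 rev/min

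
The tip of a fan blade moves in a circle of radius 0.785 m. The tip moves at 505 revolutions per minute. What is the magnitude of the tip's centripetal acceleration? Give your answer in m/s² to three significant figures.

ω = 505 rev/min × 2π/60 = 52.88 rad/s, so v = ωr = 52.88 × 0.785 = 41.51 m/s.
a_c = v²/r = (41.51)²/0.785 = 1723/0.785 = 2195 m/s².

2200 m/s²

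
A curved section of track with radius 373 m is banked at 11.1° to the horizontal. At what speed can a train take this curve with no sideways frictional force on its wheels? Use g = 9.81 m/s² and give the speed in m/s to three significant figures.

On a frictionless banked curve, N sinθ = mv²/r and N cosθ = mg, so tanθ = v²/(rg).
v = √(r g tanθ) = √(373 × 9.81 × tan 11.1°) = √(373 × 9.81 × 0.1962) = √717.9 = 26.79 m/s.

26.8 m/s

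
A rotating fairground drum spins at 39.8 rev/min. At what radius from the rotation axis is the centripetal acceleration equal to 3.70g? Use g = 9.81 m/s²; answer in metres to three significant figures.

2.09 m

ω = 39.8 rev/min × 2π/60 = 4.168 rad/s.
a_c = ω²r = 3.70g ⇒ r = 3.70 × 9.81 / (4.168)² = 36.30/17.37 = 2.090 m.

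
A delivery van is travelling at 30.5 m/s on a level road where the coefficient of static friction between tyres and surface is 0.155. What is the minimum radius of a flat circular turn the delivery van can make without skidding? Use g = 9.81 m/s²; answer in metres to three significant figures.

612 m

At the limit, μ_s m g = m v²/r, so r_min = v²/(μ_s g) = (30.5)²/(0.155 × 9.81) = 930.2/1.521 = 611.8 m.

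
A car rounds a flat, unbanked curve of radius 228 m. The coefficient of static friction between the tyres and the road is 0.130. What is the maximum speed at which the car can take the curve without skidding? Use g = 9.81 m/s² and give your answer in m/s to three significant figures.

17.1 m/s

The only inward force on a level bend is static friction, so at the limit f_s = μ_s N = μ_s m g = m v²/r.
Mass cancels: v_max = √(μ_s g r) = √(0.130 × 9.81 × 228) = √290.8 = 17.05 m/s.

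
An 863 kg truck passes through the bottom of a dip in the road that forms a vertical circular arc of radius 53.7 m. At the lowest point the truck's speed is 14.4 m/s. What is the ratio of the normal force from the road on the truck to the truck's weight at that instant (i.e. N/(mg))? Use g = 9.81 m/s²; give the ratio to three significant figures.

1.39

At the bottom, N − mg = mv²/r, so N = m(v²/r + g) and N/(mg) = v²/(rg) + 1 = (14.4)²/(53.7 × 9.81) + 1 = 0.3936 + 1 = 1.394.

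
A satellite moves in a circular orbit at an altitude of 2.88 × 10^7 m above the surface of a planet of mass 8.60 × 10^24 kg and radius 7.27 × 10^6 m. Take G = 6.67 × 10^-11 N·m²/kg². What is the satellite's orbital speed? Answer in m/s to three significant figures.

3990 m/s

Orbital radius r = R + h = 7.27 × 10^6 + 2.88 × 10^7 = 3.607 × 10^7 m.
Gravity supplies the centripetal force: G M m / r² = m v² / r, so v = √(GM/r).
v = √(6.67 × 10^-11 × 8.60 × 10^24 / 3.607 × 10^7) = √(1.590 × 10^7) = 3988 m/s.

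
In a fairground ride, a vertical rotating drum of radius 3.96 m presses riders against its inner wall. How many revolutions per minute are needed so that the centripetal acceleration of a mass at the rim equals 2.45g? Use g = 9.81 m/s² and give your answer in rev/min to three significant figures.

23.5 rev/min

Require ω²r = 2.45g, so ω = √(2.45 × 9.81/3.96) = 2.464 rad/s.
In rev/min: ω × 60/(2π) = 2.464 × 60/(2π) = 23.53 rev/min.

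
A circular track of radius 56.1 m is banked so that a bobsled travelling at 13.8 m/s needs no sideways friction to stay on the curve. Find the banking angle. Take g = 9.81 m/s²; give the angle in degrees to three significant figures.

19.1°

For a frictionless banked turn: horizontally N sinθ = mv²/r and vertically N cosθ = mg.
Dividing: tanθ = v²/(r g) = (13.8)²/(56.1 × 9.81) = 190.4/550.3 = 0.3460.
θ = arctan(0.3460) = 19.09°.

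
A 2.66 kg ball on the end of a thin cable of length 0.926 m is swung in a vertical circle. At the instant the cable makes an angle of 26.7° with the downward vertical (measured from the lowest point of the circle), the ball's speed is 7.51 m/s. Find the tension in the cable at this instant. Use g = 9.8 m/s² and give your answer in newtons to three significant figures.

185 N

Take the radial direction toward the centre of the circle as positive. The component of the weight along the string toward the centre is −mg cos φ (φ measured from the bottom), so Newton's second law along the string gives T − mg cos φ = m v²/r.
cos 26.7° = 0.8934, so T = m(v²/r + g cos φ) = 2.66 × ((7.51)²/0.926 + 9.8 × 0.8934) = 2.66 × (60.91 + (8.755)) = 2.66 × 69.66 = 185.3 N.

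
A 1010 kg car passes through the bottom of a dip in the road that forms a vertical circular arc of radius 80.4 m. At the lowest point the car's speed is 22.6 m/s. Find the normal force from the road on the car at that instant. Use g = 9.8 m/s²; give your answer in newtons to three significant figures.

16300 N

At the lowest point, N points up (toward the centre) and the weight mg points down (away from the centre), so the net inward force is N − mg = mv²/r.
N = m(v²/r + g) = 1010 × ((22.6)²/80.4 + 9.8) = 1010 × (6.353 + 9.8) = 1010 × 16.15 = 16310 N.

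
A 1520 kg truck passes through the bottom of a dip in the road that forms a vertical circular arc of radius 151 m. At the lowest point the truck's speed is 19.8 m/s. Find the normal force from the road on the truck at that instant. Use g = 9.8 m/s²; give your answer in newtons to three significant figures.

18800 N

At the lowest point, N points up (toward the centre) and the weight mg points down (away from the centre), so the net inward force is N − mg = mv²/r.
N = m(v²/r + g) = 1520 × ((19.8)²/151 + 9.8) = 1520 × (2.596 + 9.8) = 1520 × 12.40 = 18840 N.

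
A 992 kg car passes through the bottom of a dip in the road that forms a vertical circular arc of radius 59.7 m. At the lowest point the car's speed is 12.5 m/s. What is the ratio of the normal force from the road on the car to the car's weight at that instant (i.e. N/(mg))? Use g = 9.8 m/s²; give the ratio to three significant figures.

1.27

At the bottom, N − mg = mv²/r, so N = m(v²/r + g) and N/(mg) = v²/(rg) + 1 = (12.5)²/(59.7 × 9.8) + 1 = 0.2671 + 1 = 1.267.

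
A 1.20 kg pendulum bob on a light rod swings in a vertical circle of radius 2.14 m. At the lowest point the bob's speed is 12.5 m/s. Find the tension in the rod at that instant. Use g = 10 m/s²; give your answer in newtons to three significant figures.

At the lowest point, T points up (toward the centre) and the weight mg points down (away from the centre), so the net inward force is T − mg = mv²/r.
T = m(v²/r + g) = 1.20 × ((12.5)²/2.14 + 10.0) = 1.20 × (73.01 + 10.0) = 1.20 × 83.01 = 99.62 N.

99.6 N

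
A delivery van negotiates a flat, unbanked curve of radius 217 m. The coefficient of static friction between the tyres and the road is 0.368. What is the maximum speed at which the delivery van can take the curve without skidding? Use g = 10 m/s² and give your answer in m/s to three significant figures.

28.3 m/s

On a flat curve, static friction is the only horizontal force, so it must supply the full centripetal force: μ_s m g = m v²/r.
Mass cancels: v_max = √(μ_s g r) = √(0.368 × 10.0 × 217) = √798.6 = 28.26 m/s.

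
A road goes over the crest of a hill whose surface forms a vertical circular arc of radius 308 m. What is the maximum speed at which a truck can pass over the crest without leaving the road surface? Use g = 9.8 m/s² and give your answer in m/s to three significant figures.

54.9 m/s

At the crest the centre of the circle is below the truck, so the net downward (centripetal) force is mg − N = mv²/r.
The truck leaves the road when N → 0, giving v_max = √(g r) = √(9.8 × 308) = 54.94 m/s.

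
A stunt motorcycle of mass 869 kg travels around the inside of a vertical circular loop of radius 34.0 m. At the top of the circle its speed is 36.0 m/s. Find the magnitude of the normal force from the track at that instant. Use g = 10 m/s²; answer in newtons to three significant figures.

24400 N

At the top, both N and the weight mg point inward (toward the centre), so N + mg = mv²/r.
N = m(v²/r − g) = 869 × ((36.0)²/34.0 − 10.0) = 869 × (38.12 − 10.0) = 869 × 28.12 = 24430 N.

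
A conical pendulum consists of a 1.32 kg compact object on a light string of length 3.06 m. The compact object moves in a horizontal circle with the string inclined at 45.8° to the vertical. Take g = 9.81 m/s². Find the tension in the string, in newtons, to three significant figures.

Vertically the bob has no acceleration, so T cosθ = mg.
T = mg/cosθ = 1.32 × 9.81 / cos 45.8° = 12.95/0.6972 = 18.57 N.

18.6 N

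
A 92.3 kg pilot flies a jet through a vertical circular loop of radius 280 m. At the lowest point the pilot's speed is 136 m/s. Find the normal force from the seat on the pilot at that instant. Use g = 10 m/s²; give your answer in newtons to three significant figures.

At the lowest point, N points up (toward the centre) and the weight mg points down (away from the centre), so the net inward force is N − mg = mv²/r.
N = m(v²/r + g) = 92.3 × ((136)²/280 + 10.0) = 92.3 × (66.06 + 10.0) = 92.3 × 76.06 = 7020 N.

7020 N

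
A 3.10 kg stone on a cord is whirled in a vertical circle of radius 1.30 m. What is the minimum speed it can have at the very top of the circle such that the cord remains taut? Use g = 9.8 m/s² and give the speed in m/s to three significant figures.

At the highest point the centre is directly below, so both the weight and T act inward: T + mg = mv²/r.
At minimum speed T → 0, so mg = mv_min²/r ⇒ v_min = √(g r) = √(9.8 × 1.30) = 3.569 m/s.

3.57 m/s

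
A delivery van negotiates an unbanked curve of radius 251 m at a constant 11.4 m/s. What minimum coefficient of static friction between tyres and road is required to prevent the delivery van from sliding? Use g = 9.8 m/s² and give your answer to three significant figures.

0.0528

Friction provides the centripetal force: μ_s m g = m v²/r, so μ_s = v²/(g r) = (11.40)²/(9.8 × 251) = 130.0/2460 = 0.05283.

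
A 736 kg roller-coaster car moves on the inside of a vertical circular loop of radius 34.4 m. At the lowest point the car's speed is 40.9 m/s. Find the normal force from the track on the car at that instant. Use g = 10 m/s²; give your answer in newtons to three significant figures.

At the lowest point, N points up (toward the centre) and the weight mg points down (away from the centre), so the net inward force is N − mg = mv²/r.
N = m(v²/r + g) = 736 × ((40.9)²/34.4 + 10.0) = 736 × (48.63 + 10.0) = 736 × 58.63 = 43150 N.

43200 N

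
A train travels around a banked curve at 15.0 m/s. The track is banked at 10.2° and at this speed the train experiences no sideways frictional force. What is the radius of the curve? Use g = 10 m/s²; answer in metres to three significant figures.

125 m

Frictionless banking: tanθ = v²/(rg), so r = v²/(g tanθ).
r = (15.0)²/(10.0 × tan 10.2°) = 225.0/(10.0 × 0.1799) = 225.0/1.799 = 125.0 m.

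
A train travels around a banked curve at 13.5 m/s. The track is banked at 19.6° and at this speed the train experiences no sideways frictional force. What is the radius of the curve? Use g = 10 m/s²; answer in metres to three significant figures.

Frictionless banking: tanθ = v²/(rg), so r = v²/(g tanθ).
r = (13.5)²/(10.0 × tan 19.6°) = 182.2/(10.0 × 0.3561) = 182.2/3.561 = 51.18 m.

51.2 m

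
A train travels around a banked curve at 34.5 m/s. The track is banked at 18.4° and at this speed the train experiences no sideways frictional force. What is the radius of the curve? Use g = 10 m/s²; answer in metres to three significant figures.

358 m

Frictionless banking: tanθ = v²/(rg), so r = v²/(g tanθ).
r = (34.5)²/(10.0 × tan 18.4°) = 1190/(10.0 × 0.3327) = 1190/3.327 = 357.8 m.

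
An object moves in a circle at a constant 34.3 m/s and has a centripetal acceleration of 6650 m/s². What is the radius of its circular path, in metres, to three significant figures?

0.177 m

a_c = v²/r ⇒ r = v²/a_c = (34.3)²/6650 = 1176/6650 = 0.1769 m.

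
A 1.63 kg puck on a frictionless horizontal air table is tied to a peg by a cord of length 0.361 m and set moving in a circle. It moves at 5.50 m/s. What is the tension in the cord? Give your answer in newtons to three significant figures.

The tension is the only horizontal force, so it supplies the full centripetal force: T = m v²/r = 1.63 × (5.500)²/0.361 = 1.63 × 30.25/0.361 = 136.6 N.

137 N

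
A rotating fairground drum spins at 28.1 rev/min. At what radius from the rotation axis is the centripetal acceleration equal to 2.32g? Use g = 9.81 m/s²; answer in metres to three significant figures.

ω = 28.1 rev/min × 2π/60 = 2.943 rad/s.
a_c = ω²r = 2.32g ⇒ r = 2.32 × 9.81 / (2.943)² = 22.76/8.659 = 2.628 m.

2.63 m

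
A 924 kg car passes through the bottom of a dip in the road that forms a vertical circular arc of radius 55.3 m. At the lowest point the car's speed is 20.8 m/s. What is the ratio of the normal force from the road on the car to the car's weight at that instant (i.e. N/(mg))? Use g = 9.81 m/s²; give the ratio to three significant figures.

1.80

At the bottom, N − mg = mv²/r, so N = m(v²/r + g) and N/(mg) = v²/(rg) + 1 = (20.8)²/(55.3 × 9.81) + 1 = 0.7975 + 1 = 1.798.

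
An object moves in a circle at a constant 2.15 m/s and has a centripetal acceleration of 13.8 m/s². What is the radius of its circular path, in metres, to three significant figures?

0.335 m

a_c = v²/r ⇒ r = v²/a_c = (2.15)²/13.8 = 4.622/13.8 = 0.3350 m.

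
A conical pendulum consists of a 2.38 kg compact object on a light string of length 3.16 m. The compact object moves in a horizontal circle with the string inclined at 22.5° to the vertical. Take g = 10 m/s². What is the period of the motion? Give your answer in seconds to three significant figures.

r = L sinθ = 1.209 m. From T sinθ = mω²r and T cosθ = mg: tanθ = ω²r/g, so ω² = g tanθ / r = g/(L cosθ).
ω = √(g/(L cosθ)) = √(10.0/(3.16 × 0.9239)) = √3.425 = 1.851 rad/s.
Period = 2π/ω = 3.395 s.

3.39 s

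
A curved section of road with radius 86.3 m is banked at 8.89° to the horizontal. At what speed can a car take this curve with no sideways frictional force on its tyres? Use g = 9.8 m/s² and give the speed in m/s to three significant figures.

On a frictionless banked curve, N sinθ = mv²/r and N cosθ = mg, so tanθ = v²/(rg).
v = √(r g tanθ) = √(86.3 × 9.8 × tan 8.89°) = √(86.3 × 9.8 × 0.1564) = √132.3 = 11.50 m/s.

11.5 m/s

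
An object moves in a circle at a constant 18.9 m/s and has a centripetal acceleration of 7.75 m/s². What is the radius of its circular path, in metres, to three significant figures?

a_c = v²/r ⇒ r = v²/a_c = (18.9)²/7.75 = 357.2/7.75 = 46.09 m.

46.1 m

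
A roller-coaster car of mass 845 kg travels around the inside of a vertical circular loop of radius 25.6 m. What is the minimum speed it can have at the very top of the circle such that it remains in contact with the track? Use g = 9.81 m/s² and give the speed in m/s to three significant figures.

15.8 m/s

At the top, both weight mg and N point toward the centre: N + mg = mv²/r.
At minimum speed N → 0, so mg = mv_min²/r ⇒ v_min = √(g r) = √(9.81 × 25.6) = 15.85 m/s.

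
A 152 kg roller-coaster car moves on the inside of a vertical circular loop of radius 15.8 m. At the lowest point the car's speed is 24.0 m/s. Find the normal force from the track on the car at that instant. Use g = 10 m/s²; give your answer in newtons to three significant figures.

7060 N

At the lowest point, N points up (toward the centre) and the weight mg points down (away from the centre), so the net inward force is N − mg = mv²/r.
N = m(v²/r + g) = 152 × ((24.0)²/15.8 + 10.0) = 152 × (36.46 + 10.0) = 152 × 46.46 = 7061 N.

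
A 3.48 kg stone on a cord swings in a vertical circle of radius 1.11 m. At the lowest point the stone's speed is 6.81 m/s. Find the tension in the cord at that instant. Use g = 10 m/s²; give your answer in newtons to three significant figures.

180 N

At the lowest point, T points up (toward the centre) and the weight mg points down (away from the centre), so the net inward force is T − mg = mv²/r.
T = m(v²/r + g) = 3.48 × ((6.81)²/1.11 + 10.0) = 3.48 × (41.78 + 10.0) = 3.48 × 51.78 = 180.2 N.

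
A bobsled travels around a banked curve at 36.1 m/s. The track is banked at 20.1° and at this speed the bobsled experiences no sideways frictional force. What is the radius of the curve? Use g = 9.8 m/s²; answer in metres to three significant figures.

363 m

Frictionless banking: tanθ = v²/(rg), so r = v²/(g tanθ).
r = (36.1)²/(9.8 × tan 20.1°) = 1303/(9.8 × 0.3659) = 1303/3.586 = 363.4 m.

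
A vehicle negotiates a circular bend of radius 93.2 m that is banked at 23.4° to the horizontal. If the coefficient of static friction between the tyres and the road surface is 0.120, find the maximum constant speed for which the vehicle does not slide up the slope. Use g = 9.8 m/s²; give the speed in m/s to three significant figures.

23.1 m/s

At the maximum speed, friction acts down the slope at its limiting value f = μN. Radially (horizontal, toward centre): N sinθ + μN cosθ = mv²/r. Vertically: N cosθ − μN sinθ = mg.
Dividing: v² = r g (sinθ + μcosθ)/(cosθ − μsinθ).
sinθ + μcosθ = 0.3971 + 0.120×0.9178 = 0.5073; cosθ − μsinθ = 0.9178 − 0.120×0.3971 = 0.8701.
v² = 93.2 × 9.8 × 0.5073/0.8701 = 532.5 m²/s², so v = 23.08 m/s.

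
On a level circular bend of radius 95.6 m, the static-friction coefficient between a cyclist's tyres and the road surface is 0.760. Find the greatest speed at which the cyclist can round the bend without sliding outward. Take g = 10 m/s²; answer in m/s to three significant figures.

Friction provides the centripetal force on a flat curve. At maximum speed it is at its limiting value: μ_s m g = m v²/r.
Mass cancels: v_max = √(μ_s g r) = √(0.760 × 10.0 × 95.6) = √726.6 = 26.95 m/s.

27.0 m/s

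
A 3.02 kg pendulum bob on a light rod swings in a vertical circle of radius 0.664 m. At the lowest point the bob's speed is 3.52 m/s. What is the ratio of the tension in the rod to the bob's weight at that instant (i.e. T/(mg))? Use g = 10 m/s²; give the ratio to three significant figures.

2.87

At the bottom, T − mg = mv²/r, so T = m(v²/r + g) and T/(mg) = v²/(rg) + 1 = (3.52)²/(0.664 × 10.0) + 1 = 1.866 + 1 = 2.866.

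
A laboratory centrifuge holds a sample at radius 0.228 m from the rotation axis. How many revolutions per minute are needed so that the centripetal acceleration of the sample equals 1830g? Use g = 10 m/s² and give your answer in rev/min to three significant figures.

Require ω²r = 1830g, so ω = √(1830 × 10.0/0.228) = 283.3 rad/s.
In rev/min: ω × 60/(2π) = 283.3 × 60/(2π) = 2705 rev/min.

2710 rev/min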